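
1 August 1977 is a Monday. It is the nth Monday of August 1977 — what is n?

Day 1 falls in week ⌈1/7⌉ of the month.
Days 1–7 hold the 1st Monday, 8–14 the 2nd, 15–21 the 3rd, 22–28 the 4th, 29–31 the 5th.
1 is in the range for the 1st.

1st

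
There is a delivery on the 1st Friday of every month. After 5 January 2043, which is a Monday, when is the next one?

January 2043 starts on a Thursday, so its 1st Friday is 2 January 2043 (1 day in).
That is not after 5 January 2043, so look at February 2043.
February 2043 starts on a Sunday, so its 1st Friday is 6 February 2043 (5 days in).

6 February 2043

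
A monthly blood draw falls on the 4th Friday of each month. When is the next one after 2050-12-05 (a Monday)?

December 2050 starts on a Thursday; its first Friday is the 2nd, so the 4th Friday is the 23rd — 2050-12-23.
2050-12-23 is after 2050-12-05, so that is the next one.

2050-12-23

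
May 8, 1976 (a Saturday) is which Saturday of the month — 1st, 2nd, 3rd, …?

2nd

Day 8 falls in week ⌈8/7⌉ of the month.
Days 1–7 hold the 1st Saturday, 8–14 the 2nd, 15–21 the 3rd, 22–28 the 4th, 29–31 the 5th.
8 is in the range for the 2nd.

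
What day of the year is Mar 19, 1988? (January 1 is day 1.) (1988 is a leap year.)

79

Days in months before Mar: 31 + 29 = 60.
Plus 19 days into Mar → day 79.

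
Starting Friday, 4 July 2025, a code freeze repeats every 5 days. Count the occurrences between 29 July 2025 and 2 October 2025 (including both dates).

Occurrences land 5·i days after 4 July 2025 for i = 0, 1, 2, …
29 July 2025 is 25 days after the start; 25 ÷ 5 = 5 remainder 0. First occurrence in the window: #6 on 29 July 2025 (5×5 = 25 days in).
2 October 2025 is 90 days after the start; 90 ÷ 5 = 18 remainder 0. Last occurrence in the window: #19 on 2 October 2025.
Occurrences #6 through #19: 14 in total.

14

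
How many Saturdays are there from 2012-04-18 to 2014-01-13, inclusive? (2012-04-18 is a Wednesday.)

91

2012-04-18 is a Wednesday; the first Saturday on or after it is 2012-04-21 (3 days later).
From 2012-04-21 to 2014-01-13: 254 + 365 + 13 = 632 days (rest of 2012, 2013, to 2014-01-13 in 2014).
632 ÷ 7 = 90 full weeks with remainder 2, so 90 more Saturdays after the first → 91.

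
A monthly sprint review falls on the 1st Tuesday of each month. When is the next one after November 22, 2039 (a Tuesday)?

November 2039 starts on a Tuesday, so its 1st Tuesday is November 1, 2039.
That is not after November 22, 2039, so look at December 2039.
December 2039 starts on a Thursday, so its 1st Tuesday is December 6, 2039 (5 days in).

December 6, 2039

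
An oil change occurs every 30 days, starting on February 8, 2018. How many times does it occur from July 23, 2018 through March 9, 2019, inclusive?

Occurrences land 30·i days after February 8, 2018 for i = 0, 1, 2, …
July 23, 2018 is 165 days after the start; 165 ÷ 30 = 5 remainder 15; since the remainder is 15, round up to i = 6. First occurrence in the window: #7 on August 7, 2018 (6×30 = 180 days in).
March 9, 2019 is 394 days after the start; 394 ÷ 30 = 13 remainder 4. Last occurrence in the window: #14 on March 5, 2019.
Occurrences #7 through #14: 8 in total.

8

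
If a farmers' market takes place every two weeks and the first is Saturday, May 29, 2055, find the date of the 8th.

September 4, 2055

The 8th occurrence is 7 intervals after the first: 7 × 14 = 98 days after May 29, 2055.
May has 31 days — 2 days to the end of May leaves 96.
June has 30 days (66 left).
July has 31 days (35 left).
August has 31 days (4 left).
4 days into September → September 4, 2055.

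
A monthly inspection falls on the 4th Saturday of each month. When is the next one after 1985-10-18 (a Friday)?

1985-10-26

October 1985 starts on a Tuesday; its first Saturday is the 5th, so the 4th Saturday is the 26th — 1985-10-26.
1985-10-26 is after 1985-10-18, so that is the next one.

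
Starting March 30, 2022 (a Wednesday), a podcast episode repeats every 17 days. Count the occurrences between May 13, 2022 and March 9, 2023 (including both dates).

Occurrences land 17·i days after March 30, 2022 for i = 0, 1, 2, …
May 13, 2022 is 44 days after the start; 44 ÷ 17 = 2 remainder 10; since the remainder is 10, round up to i = 3. First occurrence in the window: #4 on May 20, 2022 (3×17 = 51 days in).
March 9, 2023 is 344 days after the start; 344 ÷ 17 = 20 remainder 4. Last occurrence in the window: #21 on March 5, 2023.
Occurrences #4 through #21: 18 in total.

18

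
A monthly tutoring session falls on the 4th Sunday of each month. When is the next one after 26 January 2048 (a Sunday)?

23 February 2048

January 2048 starts on a Wednesday; its first Sunday is the 5th, so the 4th Sunday is the 26th — 26 January 2048.
That is not after 26 January 2048, so look at February 2048.
February 2048 starts on a Saturday; its first Sunday is the 2nd, so the 4th Sunday is the 23rd — 23 February 2048.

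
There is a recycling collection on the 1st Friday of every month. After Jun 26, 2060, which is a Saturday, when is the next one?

Jul 2, 2060

Jun 2060 starts on a Tuesday, so its 1st Friday is Jun 4, 2060 (3 days in).
That is not after Jun 26, 2060, so look at Jul 2060.
Jul 2060 starts on a Thursday, so its 1st Friday is Jul 2, 2060 (1 day in).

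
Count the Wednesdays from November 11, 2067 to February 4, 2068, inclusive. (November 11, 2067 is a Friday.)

12

November 11, 2067 is a Friday; the first Wednesday on or after it is November 16, 2067 (5 days later).
From November 16, 2067 to February 4, 2068: 14 + 31 + 31 + 4 = 80 days (rest of November, December, January, February).
80 ÷ 7 = 11 full weeks with remainder 3, so 11 more Wednesdays after the first → 12.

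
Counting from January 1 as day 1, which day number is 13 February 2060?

44

Days in months before February: 31 = 31.
Plus 13 days into February → day 44.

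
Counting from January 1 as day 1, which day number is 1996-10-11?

285

Days in months before October: 31 + 29 + 31 + 30 + 31 + 30 + 31 + 31 + 30 = 274.
Plus 11 days into October → day 285.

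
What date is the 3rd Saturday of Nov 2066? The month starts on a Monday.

Nov 2066 begins on a Monday, so the first Saturday is Nov 6 (5 days later).
The 3rd Saturday is 2 weeks later: 6 + 14 = 20.

Nov 20, 2066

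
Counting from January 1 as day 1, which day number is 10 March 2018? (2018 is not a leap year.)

Days in months before March: 31 + 28 = 59.
Plus 10 days into March → day 69.

69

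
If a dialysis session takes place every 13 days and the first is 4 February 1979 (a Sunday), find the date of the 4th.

15 March 1979

The 4th occurrence is 3 intervals after the first: 3 × 13 = 39 days after 4 February 1979.
February has 28 days — 24 days to the end of February leaves 15.
15 days into March → 15 March 1979.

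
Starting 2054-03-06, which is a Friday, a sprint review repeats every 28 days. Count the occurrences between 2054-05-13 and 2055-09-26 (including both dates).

Occurrences land 28·i days after 2054-03-06 for i = 0, 1, 2, …
2054-05-13 is 68 days after the start; 68 ÷ 28 = 2 remainder 12; since the remainder is 12, round up to i = 3. First occurrence in the window: #4 on 2054-05-29 (3×28 = 84 days in).
2055-09-26 is 569 days after the start; 569 ÷ 28 = 20 remainder 9. Last occurrence in the window: #21 on 2055-09-17.
Occurrences #4 through #21: 18 in total.

18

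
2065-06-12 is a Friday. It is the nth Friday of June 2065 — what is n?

Day 12 falls in week ⌈12/7⌉ of the month.
Days 1–7 hold the 1st Friday, 8–14 the 2nd, 15–21 the 3rd, 22–28 the 4th, 29–31 the 5th.
12 is in the range for the 2nd.

2nd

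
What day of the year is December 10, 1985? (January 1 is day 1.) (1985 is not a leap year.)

344

Days in months before December: 31 + 28 + 31 + 30 + 31 + 30 + 31 + 31 + 30 + 31 + 30 = 334.
Plus 10 days into December → day 344.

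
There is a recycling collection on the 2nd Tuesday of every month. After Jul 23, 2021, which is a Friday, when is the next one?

Aug 10, 2021

Jul 2021 starts on a Thursday; its first Tuesday is the 6th, so the 2nd Tuesday is the 13th — Jul 13, 2021.
That is not after Jul 23, 2021, so look at Aug 2021.
Aug 2021 starts on a Sunday; its first Tuesday is the 3rd, so the 2nd Tuesday is the 10th — Aug 10, 2021.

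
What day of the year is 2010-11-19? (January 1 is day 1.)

323

Days in months before November: 31 + 28 + 31 + 30 + 31 + 30 + 31 + 31 + 30 + 31 = 304.
Plus 19 days into November → day 323.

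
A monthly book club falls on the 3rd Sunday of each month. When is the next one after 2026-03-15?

March 2026 starts on a Sunday; its first Sunday is the 1st, so the 3rd Sunday is the 15th — 2026-03-15.
That is not after 2026-03-15, so look at April 2026.
April 2026 starts on a Wednesday; its first Sunday is the 5th, so the 3rd Sunday is the 19th — 2026-04-19.

2026-04-19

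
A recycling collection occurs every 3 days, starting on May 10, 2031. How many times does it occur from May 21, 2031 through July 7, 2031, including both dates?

Occurrences land 3·i days after May 10, 2031 for i = 0, 1, 2, …
May 21, 2031 is 11 days after the start; 11 ÷ 3 = 3 remainder 2; since the remainder is 2, round up to i = 4. First occurrence in the window: #5 on May 22, 2031 (4×3 = 12 days in).
July 7, 2031 is 58 days after the start; 58 ÷ 3 = 19 remainder 1. Last occurrence in the window: #20 on July 6, 2031.
Occurrences #5 through #20: 16 in total.

16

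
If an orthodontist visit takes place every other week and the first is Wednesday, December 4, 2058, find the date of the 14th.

The 14th occurrence is 13 intervals after the first: 13 × 14 = 182 days after December 4, 2058.
December has 31 days — 27 days to the end of December leaves 155.
January has 31 days (124 left).
February has 28 days (96 left).
March has 31 days (65 left).
April has 30 days (35 left).
May has 31 days (4 left).
4 days into June → June 4, 2059.

June 4, 2059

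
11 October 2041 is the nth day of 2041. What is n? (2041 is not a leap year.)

Days in months before October: 31 + 28 + 31 + 30 + 31 + 30 + 31 + 31 + 30 = 273.
Plus 11 days into October → day 284.

284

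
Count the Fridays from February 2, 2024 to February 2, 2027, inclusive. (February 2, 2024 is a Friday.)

February 2, 2024 is a Friday; the first Friday on or after it is February 2, 2024.
From February 2, 2024 to February 2, 2027: 333 + 365 + 365 + 33 = 1096 days (rest of 2024, 2025, 2026, to February 2, 2027 in 2027).
1096 ÷ 7 = 156 full weeks with remainder 4, so 156 more Fridays after the first → 157.

157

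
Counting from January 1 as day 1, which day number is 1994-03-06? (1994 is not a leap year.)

65

Days in months before March: 31 + 28 = 59.
Plus 6 days into March → day 65.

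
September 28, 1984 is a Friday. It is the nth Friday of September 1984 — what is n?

Day 28 falls in week ⌈28/7⌉ of the month.
Days 1–7 hold the 1st Friday, 8–14 the 2nd, 15–21 the 3rd, 22–28 the 4th, 29–31 the 5th.
28 is in the range for the 4th.

4th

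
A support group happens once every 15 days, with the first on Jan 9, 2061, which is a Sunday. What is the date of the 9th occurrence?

The 9th occurrence is 8 intervals after the first: 8 × 15 = 120 days after Jan 9, 2061.
Jan has 31 days — 22 days to the end of Jan leaves 98.
Feb has 28 days (70 left).
Mar has 31 days (39 left).
Apr has 30 days (9 left).
9 days into May → May 9, 2061.

May 9, 2061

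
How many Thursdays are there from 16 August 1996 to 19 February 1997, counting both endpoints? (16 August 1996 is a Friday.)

16 August 1996 is a Friday; the first Thursday on or after it is 22 August 1996 (6 days later).
From 22 August 1996 to 19 February 1997: 9 + 30 + 31 + 30 + 31 + 31 + 19 = 181 days (rest of August, September, October, November, December, January, February).
181 ÷ 7 = 25 full weeks with remainder 6, so 25 more Thursdays after the first → 26.

26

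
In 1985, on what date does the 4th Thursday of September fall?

September 1985 begins on a Sunday, so the first Thursday is September 5 (4 days later).
The 4th Thursday is 3 weeks later: 5 + 21 = 26.

September 26, 1985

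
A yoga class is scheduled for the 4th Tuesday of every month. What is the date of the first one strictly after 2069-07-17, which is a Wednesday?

July 2069 starts on a Monday; its first Tuesday is the 2nd, so the 4th Tuesday is the 23rd — 2069-07-23.
2069-07-23 is after 2069-07-17, so that is the next one.

2069-07-23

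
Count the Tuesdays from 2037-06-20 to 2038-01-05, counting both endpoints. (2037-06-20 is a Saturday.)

29

2037-06-20 is a Saturday; the first Tuesday on or after it is 2037-06-23 (3 days later).
From 2037-06-23 to 2038-01-05: 7 + 31 + 31 + 30 + 31 + 30 + 31 + 5 = 196 days (rest of June, July, August, September, October, November, December, January).
196 ÷ 7 = 28 full weeks with remainder 0, so 28 more Tuesdays after the first → 29.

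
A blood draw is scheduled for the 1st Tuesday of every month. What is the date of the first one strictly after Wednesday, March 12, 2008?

April 1, 2008

March 2008 starts on a Saturday, so its 1st Tuesday is March 4, 2008 (3 days in).
That is not after March 12, 2008, so look at April 2008.
April 2008 starts on a Tuesday, so its 1st Tuesday is April 1, 2008.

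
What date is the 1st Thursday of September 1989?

1989-09-07

The first Thursday of September 1989 is September 7.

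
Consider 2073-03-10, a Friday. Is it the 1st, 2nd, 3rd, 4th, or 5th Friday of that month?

2nd

Day 10 falls in week ⌈10/7⌉ of the month.
Days 1–7 hold the 1st Friday, 8–14 the 2nd, 15–21 the 3rd, 22–28 the 4th, 29–31 the 5th.
10 is in the range for the 2nd.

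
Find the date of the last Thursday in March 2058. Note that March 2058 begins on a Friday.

March 2058 begins on a Friday, so the first Thursday is March 7 (6 days later).
March 2058 has 31 days. Adding weeks: 7, 14, 21, 28 — the last one ≤ 31 is the 28th.

2058-03-28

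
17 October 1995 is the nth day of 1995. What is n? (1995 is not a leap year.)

290

Days in months before October: 31 + 28 + 31 + 30 + 31 + 30 + 31 + 31 + 30 = 273.
Plus 17 days into October → day 290.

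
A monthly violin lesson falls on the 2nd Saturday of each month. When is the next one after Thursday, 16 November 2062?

9 December 2062

November 2062 starts on a Wednesday; its first Saturday is the 4th, so the 2nd Saturday is the 11th — 11 November 2062.
That is not after 16 November 2062, so look at December 2062.
December 2062 starts on a Friday; its first Saturday is the 2nd, so the 2nd Saturday is the 9th — 9 December 2062.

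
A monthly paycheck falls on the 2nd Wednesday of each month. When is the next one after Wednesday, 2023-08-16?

2023-09-13

August 2023 starts on a Tuesday; its first Wednesday is the 2nd, so the 2nd Wednesday is the 9th — 2023-08-09.
That is not after 2023-08-16, so look at September 2023.
September 2023 starts on a Friday; its first Wednesday is the 6th, so the 2nd Wednesday is the 13th — 2023-09-13.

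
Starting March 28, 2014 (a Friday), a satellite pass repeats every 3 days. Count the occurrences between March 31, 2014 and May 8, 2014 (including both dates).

Occurrences land 3·i days after March 28, 2014 for i = 0, 1, 2, …
March 31, 2014 is 3 days after the start; 3 ÷ 3 = 1 remainder 0. First occurrence in the window: #2 on March 31, 2014 (1×3 = 3 days in).
May 8, 2014 is 41 days after the start; 41 ÷ 3 = 13 remainder 2. Last occurrence in the window: #14 on May 6, 2014.
Occurrences #2 through #14: 13 in total.

13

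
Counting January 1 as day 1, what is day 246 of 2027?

Sep 3, 2027

Jan has 31 days (246 − 31 = 215 remain).
Feb has 28 days (215 − 28 = 187 remain).
Mar has 31 days (187 − 31 = 156 remain).
Apr has 30 days (156 − 30 = 126 remain).
May has 31 days (126 − 31 = 95 remain).
Jun has 30 days (95 − 30 = 65 remain).
Jul has 31 days (65 − 31 = 34 remain).
Aug has 31 days (34 − 31 = 3 remain).
3 into Sep → Sep 3.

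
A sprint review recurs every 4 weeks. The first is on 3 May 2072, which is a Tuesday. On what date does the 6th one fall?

The 6th occurrence is 5 intervals after the first: 5 × 28 = 140 days after 3 May 2072.
May has 31 days — 28 days to the end of May leaves 112.
June has 30 days (82 left).
July has 31 days (51 left).
August has 31 days (20 left).
20 days into September → 20 September 2072.

20 September 2072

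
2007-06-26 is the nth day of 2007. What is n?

177

Days in months before June: 31 + 28 + 31 + 30 + 31 = 151.
Plus 26 days into June → day 177.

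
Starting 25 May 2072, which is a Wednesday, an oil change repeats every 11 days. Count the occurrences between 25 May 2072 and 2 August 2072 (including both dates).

7

Occurrences land 11·i days after 25 May 2072 for i = 0, 1, 2, …
The window opens on the start date, so the first occurrence inside is #1 on 25 May 2072.
2 August 2072 is 69 days after the start; 69 ÷ 11 = 6 remainder 3. Last occurrence in the window: #7 on 30 July 2072.
Occurrences #1 through #7: 7 in total.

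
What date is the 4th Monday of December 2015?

28 December 2015

The first Monday of December 2015 is December 7.
The 4th Monday is 3 weeks later: 7 + 21 = 28.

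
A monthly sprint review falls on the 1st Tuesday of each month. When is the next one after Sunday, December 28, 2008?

December 2008 starts on a Monday, so its 1st Tuesday is December 2, 2008 (1 day in).
That is not after December 28, 2008, so look at January 2009.
January 2009 starts on a Thursday, so its 1st Tuesday is January 6, 2009 (5 days in).

January 6, 2009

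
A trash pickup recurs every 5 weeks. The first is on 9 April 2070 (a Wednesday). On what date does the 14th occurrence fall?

8 July 2071

The 14th occurrence is 13 intervals after the first: 13 × 35 = 455 days after 9 April 2070.
April has 30 days — 21 days to the end of April leaves 434.
From end of April to end of 2070 is 245 days (189 left).
January has 31 days (158 left).
February has 28 days (130 left).
March has 31 days (99 left).
April has 30 days (69 left).
May has 31 days (38 left).
June has 30 days (8 left).
8 days into July → 8 July 2071.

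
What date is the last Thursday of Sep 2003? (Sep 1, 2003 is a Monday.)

Sep 2003 begins on a Monday, so the first Thursday is Sep 4 (3 days later).
Sep 2003 has 30 days. Adding weeks: 4, 11, 18, 25 — the last one ≤ 30 is the 25th.

Sep 25, 2003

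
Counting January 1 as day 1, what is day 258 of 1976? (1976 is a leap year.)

14 September 1976

January has 31 days (258 − 31 = 227 remain).
February has 29 days (227 − 29 = 198 remain).
March has 31 days (198 − 31 = 167 remain).
April has 30 days (167 − 30 = 137 remain).
May has 31 days (137 − 31 = 106 remain).
June has 30 days (106 − 30 = 76 remain).
July has 31 days (76 − 31 = 45 remain).
August has 31 days (45 − 31 = 14 remain).
14 into September → September 14.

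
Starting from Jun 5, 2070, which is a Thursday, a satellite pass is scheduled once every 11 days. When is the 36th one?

The 36th occurrence is 35 intervals after the first: 35 × 11 = 385 days after Jun 5, 2070.
Jun has 30 days — 25 days to the end of Jun leaves 360.
Jul has 31 days (329 left).
Aug has 31 days (298 left).
Sep has 30 days (268 left).
Oct has 31 days (237 left).
Nov has 30 days (207 left).
Dec has 31 days (176 left).
Jan has 31 days (145 left).
Feb has 28 days (117 left).
Mar has 31 days (86 left).
Apr has 30 days (56 left).
May has 31 days (25 left).
25 days into Jun → Jun 25, 2071.

Jun 25, 2071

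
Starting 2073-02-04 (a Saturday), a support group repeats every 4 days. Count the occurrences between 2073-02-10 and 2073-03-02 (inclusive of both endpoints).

5

Occurrences land 4·i days after 2073-02-04 for i = 0, 1, 2, …
2073-02-10 is 6 days after the start; 6 ÷ 4 = 1 remainder 2; since the remainder is 2, round up to i = 2. First occurrence in the window: #3 on 2073-02-12 (2×4 = 8 days in).
2073-03-02 is 26 days after the start; 26 ÷ 4 = 6 remainder 2. Last occurrence in the window: #7 on 2073-02-28.
Occurrences #3 through #7: 5 in total.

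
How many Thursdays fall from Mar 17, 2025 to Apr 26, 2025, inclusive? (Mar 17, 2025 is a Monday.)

6

Mar 17, 2025 is a Monday; the first Thursday on or after it is Mar 20, 2025 (3 days later).
From Mar 20, 2025 to Apr 26, 2025: 11 + 26 = 37 days (rest of Mar, Apr).
37 ÷ 7 = 5 full weeks with remainder 2, so 5 more Thursdays after the first → 6.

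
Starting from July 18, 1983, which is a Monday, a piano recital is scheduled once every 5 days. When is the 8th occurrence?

The 8th occurrence is 7 intervals after the first: 7 × 5 = 35 days after July 18, 1983.
July has 31 days — 13 days to the end of July leaves 22.
22 days into August → August 22, 1983.

August 22, 1983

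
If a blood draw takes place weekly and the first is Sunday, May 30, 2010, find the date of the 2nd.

Jun 6, 2010

The 2nd occurrence is 1 interval after the first: 1 × 7 = 7 days after May 30, 2010.
May has 31 days — 1 day to the end of May leaves 6.
6 days into Jun → Jun 6, 2010.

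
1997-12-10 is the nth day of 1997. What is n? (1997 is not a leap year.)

Days in months before December: 31 + 28 + 31 + 30 + 31 + 30 + 31 + 31 + 30 + 31 + 30 = 334.
Plus 10 days into December → day 344.

344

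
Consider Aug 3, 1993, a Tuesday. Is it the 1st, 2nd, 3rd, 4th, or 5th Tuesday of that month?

1st

Day 3 falls in week ⌈3/7⌉ of the month.
Days 1–7 hold the 1st Tuesday, 8–14 the 2nd, 15–21 the 3rd, 22–28 the 4th, 29–31 the 5th.
3 is in the range for the 1st.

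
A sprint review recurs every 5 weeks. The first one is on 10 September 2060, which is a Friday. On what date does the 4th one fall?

The 4th occurrence is 3 intervals after the first: 3 × 35 = 105 days after 10 September 2060.
September has 30 days — 20 days to the end of September leaves 85.
October has 31 days (54 left).
November has 30 days (24 left).
24 days into December → 24 December 2060.

24 December 2060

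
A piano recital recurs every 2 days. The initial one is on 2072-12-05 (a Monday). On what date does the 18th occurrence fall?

The 18th occurrence is 17 intervals after the first: 17 × 2 = 34 days after 2072-12-05.
December has 31 days — 26 days to the end of December leaves 8.
8 days into January → 2073-01-08.

2073-01-08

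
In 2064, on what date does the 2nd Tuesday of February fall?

2064-02-12

The first Tuesday of February 2064 is February 5.
The 2nd Tuesday is 1 weeks later: 5 + 7 = 12.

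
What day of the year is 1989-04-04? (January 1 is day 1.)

Days in months before April: 31 + 28 + 31 = 90.
Plus 4 days into April → day 94.

94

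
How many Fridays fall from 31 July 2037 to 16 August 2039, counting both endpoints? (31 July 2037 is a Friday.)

31 July 2037 is a Friday; the first Friday on or after it is 31 July 2037.
From 31 July 2037 to 16 August 2039: 153 + 365 + 228 = 746 days (rest of 2037, 2038, to 16 August 2039 in 2039).
746 ÷ 7 = 106 full weeks with remainder 4, so 106 more Fridays after the first → 107.

107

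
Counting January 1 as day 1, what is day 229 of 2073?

January has 31 days (229 − 31 = 198 remain).
February has 28 days (198 − 28 = 170 remain).
March has 31 days (170 − 31 = 139 remain).
April has 30 days (139 − 30 = 109 remain).
May has 31 days (109 − 31 = 78 remain).
June has 30 days (78 − 30 = 48 remain).
July has 31 days (48 − 31 = 17 remain).
17 into August → August 17.

17 August 2073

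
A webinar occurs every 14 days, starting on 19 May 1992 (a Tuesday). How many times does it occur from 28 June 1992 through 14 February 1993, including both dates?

17

Occurrences land 14·i days after 19 May 1992 for i = 0, 1, 2, …
28 June 1992 is 40 days after the start; 40 ÷ 14 = 2 remainder 12; since the remainder is 12, round up to i = 3. First occurrence in the window: #4 on 30 June 1992 (3×14 = 42 days in).
14 February 1993 is 271 days after the start; 271 ÷ 14 = 19 remainder 5. Last occurrence in the window: #20 on 9 February 1993.
Occurrences #4 through #20: 17 in total.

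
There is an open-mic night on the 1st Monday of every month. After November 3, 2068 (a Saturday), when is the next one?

November 5, 2068

November 2068 starts on a Thursday, so its 1st Monday is November 5, 2068 (4 days in).
November 5, 2068 is after November 3, 2068, so that is the next one.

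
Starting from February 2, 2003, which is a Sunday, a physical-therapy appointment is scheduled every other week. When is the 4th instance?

The 4th occurrence is 3 intervals after the first: 3 × 14 = 42 days after February 2, 2003.
February has 28 days — 26 days to the end of February leaves 16.
16 days into March → March 16, 2003.

March 16, 2003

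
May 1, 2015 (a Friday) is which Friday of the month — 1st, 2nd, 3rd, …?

Day 1 falls in week ⌈1/7⌉ of the month.
Days 1–7 hold the 1st Friday, 8–14 the 2nd, 15–21 the 3rd, 22–28 the 4th, 29–31 the 5th.
1 is in the range for the 1st.

1st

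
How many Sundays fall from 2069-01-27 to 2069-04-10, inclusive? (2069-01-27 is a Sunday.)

2069-01-27 is a Sunday; the first Sunday on or after it is 2069-01-27.
From 2069-01-27 to 2069-04-10: 4 + 28 + 31 + 10 = 73 days (rest of January, February, March, April).
73 ÷ 7 = 10 full weeks with remainder 3, so 10 more Sundays after the first → 11.

11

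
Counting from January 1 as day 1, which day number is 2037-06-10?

161

Days in months before June: 31 + 28 + 31 + 30 + 31 = 151.
Plus 10 days into June → day 161.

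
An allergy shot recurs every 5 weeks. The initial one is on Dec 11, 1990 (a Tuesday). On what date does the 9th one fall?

Sep 17, 1991

The 9th occurrence is 8 intervals after the first: 8 × 35 = 280 days after Dec 11, 1990.
Dec has 31 days — 20 days to the end of Dec leaves 260.
Jan has 31 days (229 left).
Feb has 28 days (201 left).
Mar has 31 days (170 left).
Apr has 30 days (140 left).
May has 31 days (109 left).
Jun has 30 days (79 left).
Jul has 31 days (48 left).
Aug has 31 days (17 left).
17 days into Sep → Sep 17, 1991.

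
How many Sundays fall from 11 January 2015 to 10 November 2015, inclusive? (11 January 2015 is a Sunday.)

11 January 2015 is a Sunday; the first Sunday on or after it is 11 January 2015.
From 11 January 2015 to 10 November 2015: 20 + 28 + 31 + 30 + 31 + 30 + 31 + 31 + 30 + 31 + 10 = 303 days (rest of January, February, March, April, May, June, July, August, September, October, November).
303 ÷ 7 = 43 full weeks with remainder 2, so 43 more Sundays after the first → 44.

44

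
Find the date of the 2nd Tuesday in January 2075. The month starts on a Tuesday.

January 2075 begins on a Tuesday, so the first Tuesday is January 1.
The 2nd Tuesday is 1 weeks later: 1 + 7 = 8.

8 January 2075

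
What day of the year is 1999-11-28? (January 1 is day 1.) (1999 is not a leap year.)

332

Days in months before November: 31 + 28 + 31 + 30 + 31 + 30 + 31 + 31 + 30 + 31 = 304.
Plus 28 days into November → day 332.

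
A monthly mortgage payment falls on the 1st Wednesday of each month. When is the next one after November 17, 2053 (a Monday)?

December 3, 2053

November 2053 starts on a Saturday, so its 1st Wednesday is November 5, 2053 (4 days in).
That is not after November 17, 2053, so look at December 2053.
December 2053 starts on a Monday, so its 1st Wednesday is December 3, 2053 (2 days in).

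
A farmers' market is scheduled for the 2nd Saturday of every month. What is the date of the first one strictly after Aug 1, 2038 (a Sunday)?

Aug 2038 starts on a Sunday; its first Saturday is the 7th, so the 2nd Saturday is the 14th — Aug 14, 2038.
Aug 14, 2038 is after Aug 1, 2038, so that is the next one.

Aug 14, 2038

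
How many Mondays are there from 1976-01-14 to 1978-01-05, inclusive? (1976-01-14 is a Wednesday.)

1976-01-14 is a Wednesday; the first Monday on or after it is 1976-01-19 (5 days later).
From 1976-01-19 to 1978-01-05: 347 + 365 + 5 = 717 days (rest of 1976, 1977, to 1978-01-05 in 1978).
717 ÷ 7 = 102 full weeks with remainder 3, so 102 more Mondays after the first → 103.

103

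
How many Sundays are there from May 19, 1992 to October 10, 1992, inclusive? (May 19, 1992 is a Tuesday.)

May 19, 1992 is a Tuesday; the first Sunday on or after it is May 24, 1992 (5 days later).
From May 24, 1992 to October 10, 1992: 7 + 30 + 31 + 31 + 30 + 10 = 139 days (rest of May, June, July, August, September, October).
139 ÷ 7 = 19 full weeks with remainder 6, so 19 more Sundays after the first → 20.

20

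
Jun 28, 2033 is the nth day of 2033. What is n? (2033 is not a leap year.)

Days in months before Jun: 31 + 28 + 31 + 30 + 31 = 151.
Plus 28 days into Jun → day 179.

179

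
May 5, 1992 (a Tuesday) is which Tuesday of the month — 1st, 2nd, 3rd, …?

1st

Day 5 falls in week ⌈5/7⌉ of the month.
Days 1–7 hold the 1st Tuesday, 8–14 the 2nd, 15–21 the 3rd, 22–28 the 4th, 29–31 the 5th.
5 is in the range for the 1st.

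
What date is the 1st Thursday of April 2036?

3 April 2036

The first Thursday of April 2036 is April 3.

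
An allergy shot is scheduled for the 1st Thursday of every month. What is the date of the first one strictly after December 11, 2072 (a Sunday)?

December 2072 starts on a Thursday, so its 1st Thursday is December 1, 2072.
That is not after December 11, 2072, so look at January 2073.
January 2073 starts on a Sunday, so its 1st Thursday is January 5, 2073 (4 days in).

January 5, 2073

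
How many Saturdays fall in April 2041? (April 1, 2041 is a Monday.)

April 1, 2041 is a Monday; the first Saturday on or after it is April 6, 2041 (5 days later).
From April 6, 2041 to April 30, 2041 is 30 − 6 = 24 days.
24 ÷ 7 = 3 full weeks with remainder 3, so 3 more Saturdays after the first → 4.

4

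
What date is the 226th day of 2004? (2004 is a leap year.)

Aug 13, 2004

Jan has 31 days (226 − 31 = 195 remain).
Feb has 29 days (195 − 29 = 166 remain).
Mar has 31 days (166 − 31 = 135 remain).
Apr has 30 days (135 − 30 = 105 remain).
May has 31 days (105 − 31 = 74 remain).
Jun has 30 days (74 − 30 = 44 remain).
Jul has 31 days (44 − 31 = 13 remain).
13 into Aug → Aug 13.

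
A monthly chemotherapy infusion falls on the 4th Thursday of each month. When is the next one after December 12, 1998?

December 1998 starts on a Tuesday; its first Thursday is the 3rd, so the 4th Thursday is the 24th — December 24, 1998.
December 24, 1998 is after December 12, 1998, so that is the next one.

December 24, 1998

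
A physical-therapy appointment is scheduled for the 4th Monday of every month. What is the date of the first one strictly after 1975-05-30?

1975-06-23

May 1975 starts on a Thursday; its first Monday is the 5th, so the 4th Monday is the 26th — 1975-05-26.
That is not after 1975-05-30, so look at June 1975.
June 1975 starts on a Sunday; its first Monday is the 2nd, so the 4th Monday is the 23rd — 1975-06-23.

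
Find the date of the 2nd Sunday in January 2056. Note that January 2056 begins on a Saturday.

January 2056 begins on a Saturday, so the first Sunday is January 2 (1 day later).
The 2nd Sunday is 1 weeks later: 2 + 7 = 9.

9 January 2056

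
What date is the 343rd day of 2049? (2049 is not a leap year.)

January has 31 days (343 − 31 = 312 remain).
February has 28 days (312 − 28 = 284 remain).
March has 31 days (284 − 31 = 253 remain).
April has 30 days (253 − 30 = 223 remain).
May has 31 days (223 − 31 = 192 remain).
June has 30 days (192 − 30 = 162 remain).
July has 31 days (162 − 31 = 131 remain).
August has 31 days (131 − 31 = 100 remain).
September has 30 days (100 − 30 = 70 remain).
October has 31 days (70 − 31 = 39 remain).
November has 30 days (39 − 30 = 9 remain).
9 into December → December 9.

December 9, 2049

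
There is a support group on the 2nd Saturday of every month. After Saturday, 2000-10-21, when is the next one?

2000-11-11

October 2000 starts on a Sunday; its first Saturday is the 7th, so the 2nd Saturday is the 14th — 2000-10-14.
That is not after 2000-10-21, so look at November 2000.
November 2000 starts on a Wednesday; its first Saturday is the 4th, so the 2nd Saturday is the 11th — 2000-11-11.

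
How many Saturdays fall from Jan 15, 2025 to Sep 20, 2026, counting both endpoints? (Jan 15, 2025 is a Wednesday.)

88

Jan 15, 2025 is a Wednesday; the first Saturday on or after it is Jan 18, 2025 (3 days later).
From Jan 18, 2025 to Sep 20, 2026: 347 + 263 = 610 days (rest of 2025, to Sep 20, 2026 in 2026).
610 ÷ 7 = 87 full weeks with remainder 1, so 87 more Saturdays after the first → 88.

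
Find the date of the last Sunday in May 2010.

May 30, 2010

The first Sunday of May 2010 is May 2.
May 2010 has 31 days. Adding weeks: 2, 9, 16, 23, 30 — the last one ≤ 31 is the 30th.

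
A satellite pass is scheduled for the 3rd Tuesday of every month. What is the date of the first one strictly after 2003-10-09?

2003-10-21

October 2003 starts on a Wednesday; its first Tuesday is the 7th, so the 3rd Tuesday is the 21st — 2003-10-21.
2003-10-21 is after 2003-10-09, so that is the next one.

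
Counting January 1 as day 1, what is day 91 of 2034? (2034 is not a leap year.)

1 April 2034

January has 31 days (91 − 31 = 60 remain).
February has 28 days (60 − 28 = 32 remain).
March has 31 days (32 − 31 = 1 remain).
1 into April → April 1.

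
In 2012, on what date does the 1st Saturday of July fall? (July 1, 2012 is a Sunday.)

2012-07-07

July 2012 begins on a Sunday, so the first Saturday is July 7 (6 days later).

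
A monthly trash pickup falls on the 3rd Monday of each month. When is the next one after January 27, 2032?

February 16, 2032

January 2032 starts on a Thursday; its first Monday is the 5th, so the 3rd Monday is the 19th — January 19, 2032.
That is not after January 27, 2032, so look at February 2032.
February 2032 starts on a Sunday; its first Monday is the 2nd, so the 3rd Monday is the 16th — February 16, 2032.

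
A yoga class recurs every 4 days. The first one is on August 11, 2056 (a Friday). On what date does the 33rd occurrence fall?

The 33rd occurrence is 32 intervals after the first: 32 × 4 = 128 days after August 11, 2056.
August has 31 days — 20 days to the end of August leaves 108.
September has 30 days (78 left).
October has 31 days (47 left).
November has 30 days (17 left).
17 days into December → December 17, 2056.

December 17, 2056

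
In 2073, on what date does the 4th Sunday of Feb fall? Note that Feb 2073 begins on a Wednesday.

Feb 2073 begins on a Wednesday, so the first Sunday is Feb 5 (4 days later).
The 4th Sunday is 3 weeks later: 5 + 21 = 26.

Feb 26, 2073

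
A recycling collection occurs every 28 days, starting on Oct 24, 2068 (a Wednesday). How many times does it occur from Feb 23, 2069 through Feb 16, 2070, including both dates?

13

Occurrences land 28·i days after Oct 24, 2068 for i = 0, 1, 2, …
Feb 23, 2069 is 122 days after the start; 122 ÷ 28 = 4 remainder 10; since the remainder is 10, round up to i = 5. First occurrence in the window: #6 on Mar 13, 2069 (5×28 = 140 days in).
Feb 16, 2070 is 480 days after the start; 480 ÷ 28 = 17 remainder 4. Last occurrence in the window: #18 on Feb 12, 2070.
Occurrences #6 through #18: 13 in total.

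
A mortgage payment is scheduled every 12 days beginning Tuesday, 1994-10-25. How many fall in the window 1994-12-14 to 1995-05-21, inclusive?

Occurrences land 12·i days after 1994-10-25 for i = 0, 1, 2, …
1994-12-14 is 50 days after the start; 50 ÷ 12 = 4 remainder 2; since the remainder is 2, round up to i = 5. First occurrence in the window: #6 on 1994-12-24 (5×12 = 60 days in).
1995-05-21 is 208 days after the start; 208 ÷ 12 = 17 remainder 4. Last occurrence in the window: #18 on 1995-05-17.
Occurrences #6 through #18: 13 in total.

13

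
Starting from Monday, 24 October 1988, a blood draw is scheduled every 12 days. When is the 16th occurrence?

22 April 1989

The 16th occurrence is 15 intervals after the first: 15 × 12 = 180 days after 24 October 1988.
October has 31 days — 7 days to the end of October leaves 173.
November has 30 days (143 left).
December has 31 days (112 left).
January has 31 days (81 left).
February has 28 days (53 left).
March has 31 days (22 left).
22 days into April → 22 April 1989.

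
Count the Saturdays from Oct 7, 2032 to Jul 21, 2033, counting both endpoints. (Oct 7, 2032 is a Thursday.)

41

Oct 7, 2032 is a Thursday; the first Saturday on or after it is Oct 9, 2032 (2 days later).
From Oct 9, 2032 to Jul 21, 2033: 22 + 30 + 31 + 31 + 28 + 31 + 30 + 31 + 30 + 21 = 285 days (rest of Oct, Nov, Dec, Jan, Feb, Mar, Apr, May, Jun, Jul).
285 ÷ 7 = 40 full weeks with remainder 5, so 40 more Saturdays after the first → 41.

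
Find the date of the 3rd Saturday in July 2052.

July 20, 2052

July 2052 begins on a Monday, so the first Saturday is July 6 (5 days later).
The 3rd Saturday is 2 weeks later: 6 + 14 = 20.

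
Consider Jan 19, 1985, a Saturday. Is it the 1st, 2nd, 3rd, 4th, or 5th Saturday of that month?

Day 19 falls in week ⌈19/7⌉ of the month.
Days 1–7 hold the 1st Saturday, 8–14 the 2nd, 15–21 the 3rd, 22–28 the 4th, 29–31 the 5th.
19 is in the range for the 3rd.

3rd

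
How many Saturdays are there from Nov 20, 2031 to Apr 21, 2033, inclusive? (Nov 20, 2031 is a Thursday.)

Nov 20, 2031 is a Thursday; the first Saturday on or after it is Nov 22, 2031 (2 days later).
From Nov 22, 2031 to Apr 21, 2033: 39 + 366 + 111 = 516 days (rest of 2031, 2032, to Apr 21, 2033 in 2033).
516 ÷ 7 = 73 full weeks with remainder 5, so 73 more Saturdays after the first → 74.

74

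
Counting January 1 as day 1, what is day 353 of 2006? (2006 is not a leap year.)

19 December 2006

January has 31 days (353 − 31 = 322 remain).
February has 28 days (322 − 28 = 294 remain).
March has 31 days (294 − 31 = 263 remain).
April has 30 days (263 − 30 = 233 remain).
May has 31 days (233 − 31 = 202 remain).
June has 30 days (202 − 30 = 172 remain).
July has 31 days (172 − 31 = 141 remain).
August has 31 days (141 − 31 = 110 remain).
September has 30 days (110 − 30 = 80 remain).
October has 31 days (80 − 31 = 49 remain).
November has 30 days (49 − 30 = 19 remain).
19 into December → December 19.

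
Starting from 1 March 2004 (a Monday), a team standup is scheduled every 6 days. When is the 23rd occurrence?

The 23rd occurrence is 22 intervals after the first: 22 × 6 = 132 days after 1 March 2004.
March has 31 days — 30 days to the end of March leaves 102.
April has 30 days (72 left).
May has 31 days (41 left).
June has 30 days (11 left).
11 days into July → 11 July 2004.

11 July 2004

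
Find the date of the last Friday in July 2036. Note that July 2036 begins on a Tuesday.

July 25, 2036

July 2036 begins on a Tuesday, so the first Friday is July 4 (3 days later).
July 2036 has 31 days. Adding weeks: 4, 11, 18, 25 — the last one ≤ 31 is the 25th.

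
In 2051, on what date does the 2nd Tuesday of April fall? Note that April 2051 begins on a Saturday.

2051-04-11

April 2051 begins on a Saturday, so the first Tuesday is April 4 (3 days later).
The 2nd Tuesday is 1 weeks later: 4 + 7 = 11.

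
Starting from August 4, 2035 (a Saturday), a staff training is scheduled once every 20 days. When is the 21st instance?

September 7, 2036

The 21st occurrence is 20 intervals after the first: 20 × 20 = 400 days after August 4, 2035.
August has 31 days — 27 days to the end of August leaves 373.
September has 30 days (343 left).
October has 31 days (312 left).
November has 30 days (282 left).
December has 31 days (251 left).
January has 31 days (220 left).
February has 29 days (191 left).
March has 31 days (160 left).
April has 30 days (130 left).
May has 31 days (99 left).
June has 30 days (69 left).
July has 31 days (38 left).
August has 31 days (7 left).
7 days into September → September 7, 2036.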